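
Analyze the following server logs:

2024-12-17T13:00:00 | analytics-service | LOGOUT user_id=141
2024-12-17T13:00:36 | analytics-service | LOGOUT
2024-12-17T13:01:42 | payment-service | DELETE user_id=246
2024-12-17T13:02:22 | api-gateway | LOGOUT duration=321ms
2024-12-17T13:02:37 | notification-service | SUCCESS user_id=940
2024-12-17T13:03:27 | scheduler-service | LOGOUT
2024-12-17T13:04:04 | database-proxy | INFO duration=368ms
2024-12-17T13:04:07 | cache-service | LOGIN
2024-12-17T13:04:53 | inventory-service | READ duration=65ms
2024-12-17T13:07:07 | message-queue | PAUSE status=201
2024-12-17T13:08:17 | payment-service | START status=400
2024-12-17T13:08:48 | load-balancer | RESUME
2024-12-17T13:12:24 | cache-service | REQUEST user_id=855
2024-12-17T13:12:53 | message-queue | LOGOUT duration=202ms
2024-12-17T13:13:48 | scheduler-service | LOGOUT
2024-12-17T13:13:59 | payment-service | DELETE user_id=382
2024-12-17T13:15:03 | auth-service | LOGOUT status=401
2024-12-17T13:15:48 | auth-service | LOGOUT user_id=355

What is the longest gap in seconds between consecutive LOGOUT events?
566

To find the longest gap:

1. Extract all LOGOUT events in chronological order
2. Calculate time differences between consecutive events
3. Find the maximum difference
4. Longest gap: 566 seconds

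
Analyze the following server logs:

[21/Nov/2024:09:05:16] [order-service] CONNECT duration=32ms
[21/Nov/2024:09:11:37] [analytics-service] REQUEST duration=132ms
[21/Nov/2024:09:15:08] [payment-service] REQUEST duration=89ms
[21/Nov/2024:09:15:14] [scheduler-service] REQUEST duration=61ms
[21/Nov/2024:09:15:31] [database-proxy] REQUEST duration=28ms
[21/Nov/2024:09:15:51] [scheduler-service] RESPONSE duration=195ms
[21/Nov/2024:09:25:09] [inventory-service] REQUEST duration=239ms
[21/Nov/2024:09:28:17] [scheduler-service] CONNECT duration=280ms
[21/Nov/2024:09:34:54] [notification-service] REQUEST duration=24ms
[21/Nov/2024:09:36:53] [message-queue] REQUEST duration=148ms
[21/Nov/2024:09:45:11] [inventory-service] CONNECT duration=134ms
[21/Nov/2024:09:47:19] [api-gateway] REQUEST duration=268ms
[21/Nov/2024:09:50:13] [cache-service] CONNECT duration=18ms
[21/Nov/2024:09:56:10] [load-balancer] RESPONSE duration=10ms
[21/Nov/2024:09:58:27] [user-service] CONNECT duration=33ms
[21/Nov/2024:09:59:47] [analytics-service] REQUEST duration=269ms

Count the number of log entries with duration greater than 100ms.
8

To count timeouts:

1. Threshold: 100ms
2. Extract duration from each log entry
3. Count entries where duration > 100
4. Timeout count: 8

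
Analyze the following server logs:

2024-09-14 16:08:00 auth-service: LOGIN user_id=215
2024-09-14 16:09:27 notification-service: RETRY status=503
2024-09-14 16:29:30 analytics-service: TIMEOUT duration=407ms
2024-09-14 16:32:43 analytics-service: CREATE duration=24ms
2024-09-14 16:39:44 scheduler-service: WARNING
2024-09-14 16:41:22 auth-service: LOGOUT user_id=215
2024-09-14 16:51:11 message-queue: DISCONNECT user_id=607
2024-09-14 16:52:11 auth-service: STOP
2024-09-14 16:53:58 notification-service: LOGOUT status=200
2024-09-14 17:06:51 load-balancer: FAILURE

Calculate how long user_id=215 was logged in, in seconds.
2002

To calculate session duration:

1. Find LOGIN event for user_id=215: 2024-09-14 16:08:00
2. Find LOGOUT event for user_id=215: 2024-09-14 16:41:22
3. Session duration: 2024-09-14 16:41:22 - 2024-09-14 16:08:00 = 2002 seconds (33 minutes)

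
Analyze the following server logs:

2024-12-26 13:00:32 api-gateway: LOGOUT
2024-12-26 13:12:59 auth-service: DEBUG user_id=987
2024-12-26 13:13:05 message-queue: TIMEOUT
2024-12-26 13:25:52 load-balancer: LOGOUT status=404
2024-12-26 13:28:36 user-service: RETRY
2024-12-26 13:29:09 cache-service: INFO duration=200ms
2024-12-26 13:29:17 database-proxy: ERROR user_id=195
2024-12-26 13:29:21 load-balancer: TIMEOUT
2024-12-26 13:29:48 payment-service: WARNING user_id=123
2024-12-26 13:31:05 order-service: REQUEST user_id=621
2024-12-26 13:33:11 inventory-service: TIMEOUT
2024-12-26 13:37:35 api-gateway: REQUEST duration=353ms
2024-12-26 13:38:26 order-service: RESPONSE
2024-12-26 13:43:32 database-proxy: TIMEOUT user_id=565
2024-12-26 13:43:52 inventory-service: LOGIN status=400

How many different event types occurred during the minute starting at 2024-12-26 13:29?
4

To count unique event types:

1. Filter events in the minute starting at 2024-12-26 13:29
2. Extract event types from matching entries
3. Count unique types: 4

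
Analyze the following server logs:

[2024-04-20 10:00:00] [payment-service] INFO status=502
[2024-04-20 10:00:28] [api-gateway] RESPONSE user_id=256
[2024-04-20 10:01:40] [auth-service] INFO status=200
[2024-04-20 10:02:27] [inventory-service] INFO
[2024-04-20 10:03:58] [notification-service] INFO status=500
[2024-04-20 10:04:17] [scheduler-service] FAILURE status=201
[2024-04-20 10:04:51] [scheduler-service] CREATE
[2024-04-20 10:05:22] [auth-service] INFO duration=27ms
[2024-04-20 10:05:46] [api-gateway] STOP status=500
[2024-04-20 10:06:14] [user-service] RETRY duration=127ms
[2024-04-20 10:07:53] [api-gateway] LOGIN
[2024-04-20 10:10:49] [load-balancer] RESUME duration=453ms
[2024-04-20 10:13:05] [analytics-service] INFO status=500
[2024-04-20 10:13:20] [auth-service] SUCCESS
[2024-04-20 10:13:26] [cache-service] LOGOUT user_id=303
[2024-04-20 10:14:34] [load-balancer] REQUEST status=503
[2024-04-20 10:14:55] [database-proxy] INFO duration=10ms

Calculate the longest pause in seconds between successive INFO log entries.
463

To find the longest gap:

1. Extract all INFO events in chronological order
2. Calculate time differences between consecutive events
3. Find the maximum difference
4. Longest gap: 463 seconds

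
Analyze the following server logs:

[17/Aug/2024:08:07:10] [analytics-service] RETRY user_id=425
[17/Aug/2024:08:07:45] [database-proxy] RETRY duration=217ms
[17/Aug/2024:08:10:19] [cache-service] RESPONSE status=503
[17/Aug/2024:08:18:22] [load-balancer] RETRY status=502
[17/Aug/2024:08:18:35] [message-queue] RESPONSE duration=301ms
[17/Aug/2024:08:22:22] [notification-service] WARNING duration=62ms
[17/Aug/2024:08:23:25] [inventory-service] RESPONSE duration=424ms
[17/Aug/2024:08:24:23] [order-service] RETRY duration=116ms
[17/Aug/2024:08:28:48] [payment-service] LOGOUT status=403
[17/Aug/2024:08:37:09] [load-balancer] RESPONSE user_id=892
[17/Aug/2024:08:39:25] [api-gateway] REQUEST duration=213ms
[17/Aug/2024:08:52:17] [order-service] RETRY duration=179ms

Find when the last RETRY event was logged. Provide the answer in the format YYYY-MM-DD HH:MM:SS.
2024-08-17 08:52:17

To find the last event:

1. Filter for all RETRY events
2. Sort by timestamp
3. Select the last one
4. Timestamp: 2024-08-17 08:52:17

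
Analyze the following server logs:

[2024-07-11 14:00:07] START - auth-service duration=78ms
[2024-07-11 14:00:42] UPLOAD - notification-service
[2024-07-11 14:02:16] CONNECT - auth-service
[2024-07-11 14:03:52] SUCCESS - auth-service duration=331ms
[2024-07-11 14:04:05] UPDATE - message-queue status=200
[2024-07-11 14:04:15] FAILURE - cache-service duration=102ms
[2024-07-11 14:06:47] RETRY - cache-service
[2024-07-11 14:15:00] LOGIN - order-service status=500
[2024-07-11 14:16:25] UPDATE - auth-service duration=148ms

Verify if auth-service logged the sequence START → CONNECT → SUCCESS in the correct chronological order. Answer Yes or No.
Yes

To verify sequence order:

1. Find all events in sequence START → CONNECT → SUCCESS for auth-service
2. Extract their timestamps
3. Check if timestamps are in ascending order
4. Result: Yes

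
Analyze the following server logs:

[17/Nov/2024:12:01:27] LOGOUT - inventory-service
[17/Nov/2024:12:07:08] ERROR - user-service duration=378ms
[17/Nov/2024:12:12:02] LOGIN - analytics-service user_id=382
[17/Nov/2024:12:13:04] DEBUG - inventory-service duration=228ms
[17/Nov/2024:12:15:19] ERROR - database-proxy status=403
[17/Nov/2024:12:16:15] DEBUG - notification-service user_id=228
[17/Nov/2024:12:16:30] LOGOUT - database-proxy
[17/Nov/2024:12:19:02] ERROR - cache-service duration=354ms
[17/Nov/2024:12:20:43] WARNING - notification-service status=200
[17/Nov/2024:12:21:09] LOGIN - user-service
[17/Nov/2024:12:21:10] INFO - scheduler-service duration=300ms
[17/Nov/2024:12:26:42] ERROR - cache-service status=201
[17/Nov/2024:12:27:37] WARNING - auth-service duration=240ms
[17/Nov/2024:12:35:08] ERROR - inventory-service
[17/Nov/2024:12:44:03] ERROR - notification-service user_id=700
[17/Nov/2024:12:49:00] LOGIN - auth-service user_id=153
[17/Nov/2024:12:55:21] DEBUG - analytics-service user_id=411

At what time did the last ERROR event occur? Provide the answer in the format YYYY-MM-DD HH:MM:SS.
2024-11-17 12:44:03

To find the last event:

1. Filter for all ERROR events
2. Sort by timestamp
3. Select the last one
4. Timestamp: 2024-11-17 12:44:03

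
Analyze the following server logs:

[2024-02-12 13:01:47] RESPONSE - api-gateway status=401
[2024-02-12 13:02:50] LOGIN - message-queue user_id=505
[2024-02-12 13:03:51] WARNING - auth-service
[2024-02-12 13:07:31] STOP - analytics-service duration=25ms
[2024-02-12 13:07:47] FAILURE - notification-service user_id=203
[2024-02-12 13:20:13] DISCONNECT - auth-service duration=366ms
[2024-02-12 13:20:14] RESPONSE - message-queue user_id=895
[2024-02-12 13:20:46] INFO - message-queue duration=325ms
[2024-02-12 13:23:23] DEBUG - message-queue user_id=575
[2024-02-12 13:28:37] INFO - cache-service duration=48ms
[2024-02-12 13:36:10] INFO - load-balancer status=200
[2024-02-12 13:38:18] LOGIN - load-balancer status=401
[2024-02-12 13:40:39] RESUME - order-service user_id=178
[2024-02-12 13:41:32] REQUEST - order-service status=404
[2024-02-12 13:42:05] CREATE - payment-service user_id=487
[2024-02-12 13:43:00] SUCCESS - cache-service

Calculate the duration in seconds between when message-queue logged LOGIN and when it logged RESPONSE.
1044

To find the time between events:

1. Locate the first LOGIN event for message-queue: 2024-02-12 13:02:50
2. Locate the first RESPONSE event for message-queue: 2024-02-12 13:20:14
3. Calculate the difference: 2024-02-12 13:20:14 - 2024-02-12 13:02:50 = 1044 seconds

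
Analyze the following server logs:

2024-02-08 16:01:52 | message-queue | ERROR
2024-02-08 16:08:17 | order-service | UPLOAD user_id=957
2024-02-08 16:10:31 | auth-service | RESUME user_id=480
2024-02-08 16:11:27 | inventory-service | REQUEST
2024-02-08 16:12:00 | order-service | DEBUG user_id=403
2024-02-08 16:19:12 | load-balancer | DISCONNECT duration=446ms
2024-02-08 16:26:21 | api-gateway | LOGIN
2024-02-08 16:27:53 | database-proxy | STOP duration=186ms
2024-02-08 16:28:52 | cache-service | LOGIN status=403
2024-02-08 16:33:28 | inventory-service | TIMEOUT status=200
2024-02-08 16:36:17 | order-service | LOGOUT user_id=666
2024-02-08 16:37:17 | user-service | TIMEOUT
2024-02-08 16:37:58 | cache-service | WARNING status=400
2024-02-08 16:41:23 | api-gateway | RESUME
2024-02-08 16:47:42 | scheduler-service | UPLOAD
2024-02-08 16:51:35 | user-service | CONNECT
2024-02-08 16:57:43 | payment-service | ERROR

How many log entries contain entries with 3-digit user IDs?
4

To find matching entries:

1. Pattern to match: entries with 3-digit user IDs
2. Scan each log entry for the pattern
3. Count matches: 4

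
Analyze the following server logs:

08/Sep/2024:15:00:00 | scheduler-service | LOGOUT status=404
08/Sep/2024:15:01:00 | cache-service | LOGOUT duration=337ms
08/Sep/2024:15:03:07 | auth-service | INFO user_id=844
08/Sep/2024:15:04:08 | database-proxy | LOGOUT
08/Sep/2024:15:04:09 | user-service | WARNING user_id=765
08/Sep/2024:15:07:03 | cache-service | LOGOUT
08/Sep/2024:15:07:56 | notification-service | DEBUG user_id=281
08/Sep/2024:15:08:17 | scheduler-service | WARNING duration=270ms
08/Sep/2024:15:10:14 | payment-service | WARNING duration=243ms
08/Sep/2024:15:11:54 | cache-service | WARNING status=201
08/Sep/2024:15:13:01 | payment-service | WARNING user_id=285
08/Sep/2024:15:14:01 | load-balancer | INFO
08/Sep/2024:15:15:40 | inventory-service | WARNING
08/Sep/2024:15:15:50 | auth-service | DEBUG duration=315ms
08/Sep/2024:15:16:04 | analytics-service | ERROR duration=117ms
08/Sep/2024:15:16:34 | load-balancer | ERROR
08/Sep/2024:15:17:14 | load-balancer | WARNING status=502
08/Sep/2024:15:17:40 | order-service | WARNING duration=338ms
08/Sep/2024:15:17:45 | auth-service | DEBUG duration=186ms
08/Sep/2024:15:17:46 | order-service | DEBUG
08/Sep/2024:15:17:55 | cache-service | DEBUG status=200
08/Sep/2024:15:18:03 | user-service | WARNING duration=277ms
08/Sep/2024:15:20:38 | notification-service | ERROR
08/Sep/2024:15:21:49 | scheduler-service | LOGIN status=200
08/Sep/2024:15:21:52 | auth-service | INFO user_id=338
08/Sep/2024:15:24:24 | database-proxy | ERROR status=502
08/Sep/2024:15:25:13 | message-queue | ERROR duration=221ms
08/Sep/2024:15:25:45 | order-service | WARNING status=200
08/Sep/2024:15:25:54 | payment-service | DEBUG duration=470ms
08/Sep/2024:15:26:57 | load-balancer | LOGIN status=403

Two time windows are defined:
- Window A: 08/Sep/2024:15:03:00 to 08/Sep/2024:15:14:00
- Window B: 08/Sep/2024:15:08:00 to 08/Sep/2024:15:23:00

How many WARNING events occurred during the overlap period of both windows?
4

To find overlap events:

1. Window A: 08/Sep/2024:15:03:00 to 08/Sep/2024:15:14:00
2. Window B: 08/Sep/2024:15:08:00 to 08/Sep/2024:15:23:00
3. Overlap period: 08/Sep/2024:15:08:00 to 08/Sep/2024:15:14:00
4. Count WARNING events in overlap: 4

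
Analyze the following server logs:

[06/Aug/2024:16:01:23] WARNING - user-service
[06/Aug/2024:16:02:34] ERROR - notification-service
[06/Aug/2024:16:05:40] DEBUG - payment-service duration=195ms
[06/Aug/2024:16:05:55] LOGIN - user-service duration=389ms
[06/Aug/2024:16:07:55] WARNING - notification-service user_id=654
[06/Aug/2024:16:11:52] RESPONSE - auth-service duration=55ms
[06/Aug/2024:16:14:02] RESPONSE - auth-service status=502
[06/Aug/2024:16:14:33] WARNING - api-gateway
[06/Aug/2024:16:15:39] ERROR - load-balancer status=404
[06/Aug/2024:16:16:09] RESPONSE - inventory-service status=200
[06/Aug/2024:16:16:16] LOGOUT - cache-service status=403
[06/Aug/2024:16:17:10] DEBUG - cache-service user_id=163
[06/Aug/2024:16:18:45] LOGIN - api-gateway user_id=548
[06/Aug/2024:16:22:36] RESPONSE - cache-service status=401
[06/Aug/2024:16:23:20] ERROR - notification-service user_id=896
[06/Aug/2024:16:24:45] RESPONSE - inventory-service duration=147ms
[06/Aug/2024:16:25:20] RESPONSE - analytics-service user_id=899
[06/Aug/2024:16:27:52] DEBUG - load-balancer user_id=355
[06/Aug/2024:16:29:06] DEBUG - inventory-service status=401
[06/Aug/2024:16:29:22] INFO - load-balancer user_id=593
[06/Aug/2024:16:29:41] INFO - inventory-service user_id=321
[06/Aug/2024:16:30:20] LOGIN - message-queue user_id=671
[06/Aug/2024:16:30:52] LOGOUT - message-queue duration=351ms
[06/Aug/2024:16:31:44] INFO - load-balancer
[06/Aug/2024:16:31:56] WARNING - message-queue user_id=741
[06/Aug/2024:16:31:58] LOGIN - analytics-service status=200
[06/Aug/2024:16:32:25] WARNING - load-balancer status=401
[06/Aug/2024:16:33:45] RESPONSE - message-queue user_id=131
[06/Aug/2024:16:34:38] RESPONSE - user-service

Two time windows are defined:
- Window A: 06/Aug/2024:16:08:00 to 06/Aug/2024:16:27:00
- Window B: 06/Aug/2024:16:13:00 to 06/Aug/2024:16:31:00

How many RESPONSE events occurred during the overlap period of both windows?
5

To find overlap events:

1. Window A: 06/Aug/2024:16:08:00 to 06/Aug/2024:16:27:00
2. Window B: 06/Aug/2024:16:13:00 to 06/Aug/2024:16:31:00
3. Overlap period: 06/Aug/2024:16:13:00 to 06/Aug/2024:16:27:00
4. Count RESPONSE events in overlap: 5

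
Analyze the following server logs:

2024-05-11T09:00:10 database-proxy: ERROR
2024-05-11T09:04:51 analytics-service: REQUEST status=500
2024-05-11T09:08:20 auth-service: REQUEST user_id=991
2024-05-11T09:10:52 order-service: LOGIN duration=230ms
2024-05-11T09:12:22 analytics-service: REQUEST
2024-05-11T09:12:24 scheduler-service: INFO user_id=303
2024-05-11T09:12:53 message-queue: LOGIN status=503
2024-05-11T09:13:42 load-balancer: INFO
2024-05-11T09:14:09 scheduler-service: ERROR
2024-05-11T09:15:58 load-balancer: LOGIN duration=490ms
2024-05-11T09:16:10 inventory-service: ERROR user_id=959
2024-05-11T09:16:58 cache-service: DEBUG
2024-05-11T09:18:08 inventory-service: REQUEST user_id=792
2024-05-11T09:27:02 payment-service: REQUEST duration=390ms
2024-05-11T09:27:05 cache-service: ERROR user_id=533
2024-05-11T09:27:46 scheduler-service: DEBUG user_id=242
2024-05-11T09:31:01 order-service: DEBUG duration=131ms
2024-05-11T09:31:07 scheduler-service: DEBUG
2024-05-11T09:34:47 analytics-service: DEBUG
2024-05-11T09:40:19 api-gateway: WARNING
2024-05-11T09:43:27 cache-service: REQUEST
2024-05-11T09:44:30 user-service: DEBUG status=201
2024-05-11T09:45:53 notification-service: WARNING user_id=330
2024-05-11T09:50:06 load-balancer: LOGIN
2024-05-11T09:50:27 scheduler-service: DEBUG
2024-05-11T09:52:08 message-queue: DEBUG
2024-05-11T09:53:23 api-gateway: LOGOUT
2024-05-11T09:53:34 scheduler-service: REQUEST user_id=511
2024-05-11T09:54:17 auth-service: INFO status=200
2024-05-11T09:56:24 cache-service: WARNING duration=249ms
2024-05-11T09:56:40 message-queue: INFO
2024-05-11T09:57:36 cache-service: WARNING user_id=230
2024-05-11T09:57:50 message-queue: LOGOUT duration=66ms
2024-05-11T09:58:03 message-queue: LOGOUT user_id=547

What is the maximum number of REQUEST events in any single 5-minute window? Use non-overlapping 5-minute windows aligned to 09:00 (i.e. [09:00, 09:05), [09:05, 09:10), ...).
1

To find the burst window:

1. Divide the log period into non-overlapping 5-minute windows starting at 09:00
2. Count REQUEST events in each window
3. Find the window with maximum count
4. Maximum events in a window: 1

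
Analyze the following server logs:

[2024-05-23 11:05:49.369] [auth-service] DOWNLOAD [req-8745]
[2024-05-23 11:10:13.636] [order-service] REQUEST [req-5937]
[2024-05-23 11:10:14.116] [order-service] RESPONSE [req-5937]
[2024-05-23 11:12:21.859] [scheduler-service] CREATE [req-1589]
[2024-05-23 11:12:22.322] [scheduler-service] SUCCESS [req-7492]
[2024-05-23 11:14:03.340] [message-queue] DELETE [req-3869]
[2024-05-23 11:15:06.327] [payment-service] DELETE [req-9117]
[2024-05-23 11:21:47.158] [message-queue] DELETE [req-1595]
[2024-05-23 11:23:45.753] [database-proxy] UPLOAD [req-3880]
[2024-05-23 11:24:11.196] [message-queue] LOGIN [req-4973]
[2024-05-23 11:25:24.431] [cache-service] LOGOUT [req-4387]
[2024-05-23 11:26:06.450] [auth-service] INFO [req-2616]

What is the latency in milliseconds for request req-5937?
480

To calculate latency:

1. Find REQUEST with id req-5937: 2024-05-23 11:10:13.636
2. Find RESPONSE with id req-5937: 2024-05-23 11:10:14.116
3. Latency: 2024-05-23 11:10:14.116 - 2024-05-23 11:10:13.636 = 480ms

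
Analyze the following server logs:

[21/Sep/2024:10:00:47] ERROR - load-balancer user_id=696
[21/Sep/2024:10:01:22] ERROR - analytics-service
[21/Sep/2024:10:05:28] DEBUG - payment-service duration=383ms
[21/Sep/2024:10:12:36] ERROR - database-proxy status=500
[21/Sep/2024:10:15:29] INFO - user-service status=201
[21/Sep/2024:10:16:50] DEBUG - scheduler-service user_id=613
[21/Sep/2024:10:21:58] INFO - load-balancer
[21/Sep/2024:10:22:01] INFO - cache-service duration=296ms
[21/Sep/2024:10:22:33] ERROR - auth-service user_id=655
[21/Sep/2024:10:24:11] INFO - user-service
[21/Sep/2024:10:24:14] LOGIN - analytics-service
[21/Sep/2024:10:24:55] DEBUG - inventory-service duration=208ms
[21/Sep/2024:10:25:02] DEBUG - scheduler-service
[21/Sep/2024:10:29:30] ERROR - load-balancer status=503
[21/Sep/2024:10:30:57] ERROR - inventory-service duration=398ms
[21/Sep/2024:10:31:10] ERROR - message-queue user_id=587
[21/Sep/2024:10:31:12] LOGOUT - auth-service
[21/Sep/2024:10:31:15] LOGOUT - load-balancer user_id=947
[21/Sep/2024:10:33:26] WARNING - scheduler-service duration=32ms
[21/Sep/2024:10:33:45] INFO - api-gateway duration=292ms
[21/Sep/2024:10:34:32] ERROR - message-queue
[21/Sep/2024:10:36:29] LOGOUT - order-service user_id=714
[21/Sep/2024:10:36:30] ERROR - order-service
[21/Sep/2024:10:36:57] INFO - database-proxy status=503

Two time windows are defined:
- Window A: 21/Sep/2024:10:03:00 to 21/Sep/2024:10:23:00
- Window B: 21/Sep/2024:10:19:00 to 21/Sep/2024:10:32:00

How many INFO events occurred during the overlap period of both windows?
2

To find overlap events:

1. Window A: 21/Sep/2024:10:03:00 to 21/Sep/2024:10:23:00
2. Window B: 21/Sep/2024:10:19:00 to 21/Sep/2024:10:32:00
3. Overlap period: 21/Sep/2024:10:19:00 to 21/Sep/2024:10:23:00
4. Count INFO events in overlap: 2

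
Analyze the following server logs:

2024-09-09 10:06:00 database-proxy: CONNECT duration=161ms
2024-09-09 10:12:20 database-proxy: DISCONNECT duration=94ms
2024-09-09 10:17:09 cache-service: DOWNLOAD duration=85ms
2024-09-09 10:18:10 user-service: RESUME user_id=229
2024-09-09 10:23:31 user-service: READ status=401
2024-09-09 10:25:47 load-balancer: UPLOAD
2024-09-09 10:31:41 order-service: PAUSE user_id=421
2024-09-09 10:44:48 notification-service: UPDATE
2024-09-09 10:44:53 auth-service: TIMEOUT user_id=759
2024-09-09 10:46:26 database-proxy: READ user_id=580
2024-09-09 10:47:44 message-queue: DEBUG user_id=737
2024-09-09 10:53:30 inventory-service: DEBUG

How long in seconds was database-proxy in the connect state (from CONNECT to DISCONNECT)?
380

To calculate state duration:

1. Find CONNECT event for database-proxy: 2024-09-09 10:06:00
2. Find DISCONNECT event for database-proxy: 2024-09-09 10:12:20
3. Calculate duration: 2024-09-09 10:12:20 - 2024-09-09 10:06:00 = 380 seconds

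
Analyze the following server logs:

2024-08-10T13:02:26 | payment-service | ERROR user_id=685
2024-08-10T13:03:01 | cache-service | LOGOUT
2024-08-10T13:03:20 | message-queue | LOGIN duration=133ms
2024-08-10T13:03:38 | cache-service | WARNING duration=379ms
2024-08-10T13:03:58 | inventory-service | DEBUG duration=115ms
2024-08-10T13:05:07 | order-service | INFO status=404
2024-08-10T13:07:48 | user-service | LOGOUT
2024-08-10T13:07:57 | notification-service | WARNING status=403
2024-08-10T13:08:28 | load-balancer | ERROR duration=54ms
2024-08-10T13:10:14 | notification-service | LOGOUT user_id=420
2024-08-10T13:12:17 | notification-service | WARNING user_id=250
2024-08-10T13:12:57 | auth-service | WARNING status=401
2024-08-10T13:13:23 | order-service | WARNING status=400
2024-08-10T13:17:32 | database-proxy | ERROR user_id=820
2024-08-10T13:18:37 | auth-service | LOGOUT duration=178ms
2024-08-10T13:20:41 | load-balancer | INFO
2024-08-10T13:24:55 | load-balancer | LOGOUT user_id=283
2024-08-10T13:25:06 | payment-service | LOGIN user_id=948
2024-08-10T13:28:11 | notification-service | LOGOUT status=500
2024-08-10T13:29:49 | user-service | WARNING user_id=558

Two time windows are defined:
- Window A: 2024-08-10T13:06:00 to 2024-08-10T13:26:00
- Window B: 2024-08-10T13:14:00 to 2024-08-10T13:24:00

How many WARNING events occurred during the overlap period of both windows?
0

To find overlap events:

1. Window A: 2024-08-10T13:06:00 to 2024-08-10T13:26:00
2. Window B: 2024-08-10T13:14:00 to 2024-08-10T13:24:00
3. Overlap period: 2024-08-10T13:14:00 to 2024-08-10T13:24:00
4. Count WARNING events in overlap: 0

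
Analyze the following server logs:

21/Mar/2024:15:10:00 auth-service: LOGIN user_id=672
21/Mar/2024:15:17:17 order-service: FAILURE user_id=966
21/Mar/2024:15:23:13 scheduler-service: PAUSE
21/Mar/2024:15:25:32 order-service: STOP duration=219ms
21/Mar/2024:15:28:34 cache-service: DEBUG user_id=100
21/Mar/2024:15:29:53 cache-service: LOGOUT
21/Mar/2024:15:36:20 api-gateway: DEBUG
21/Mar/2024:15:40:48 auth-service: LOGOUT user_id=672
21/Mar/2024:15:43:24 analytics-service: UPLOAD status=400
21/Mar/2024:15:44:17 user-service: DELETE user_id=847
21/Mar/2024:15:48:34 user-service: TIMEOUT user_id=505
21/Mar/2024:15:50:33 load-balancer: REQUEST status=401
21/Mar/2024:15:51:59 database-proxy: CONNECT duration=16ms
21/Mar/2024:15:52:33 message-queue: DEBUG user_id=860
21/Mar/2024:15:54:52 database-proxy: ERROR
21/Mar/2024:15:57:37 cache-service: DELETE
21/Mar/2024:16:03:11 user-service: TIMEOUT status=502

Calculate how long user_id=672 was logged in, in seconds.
1848

To calculate session duration:

1. Find LOGIN event for user_id=672: 21/Mar/2024:15:10:00
2. Find LOGOUT event for user_id=672: 21/Mar/2024:15:40:48
3. Session duration: 21/Mar/2024:15:40:48 - 21/Mar/2024:15:10:00 = 1848 seconds (30 minutes)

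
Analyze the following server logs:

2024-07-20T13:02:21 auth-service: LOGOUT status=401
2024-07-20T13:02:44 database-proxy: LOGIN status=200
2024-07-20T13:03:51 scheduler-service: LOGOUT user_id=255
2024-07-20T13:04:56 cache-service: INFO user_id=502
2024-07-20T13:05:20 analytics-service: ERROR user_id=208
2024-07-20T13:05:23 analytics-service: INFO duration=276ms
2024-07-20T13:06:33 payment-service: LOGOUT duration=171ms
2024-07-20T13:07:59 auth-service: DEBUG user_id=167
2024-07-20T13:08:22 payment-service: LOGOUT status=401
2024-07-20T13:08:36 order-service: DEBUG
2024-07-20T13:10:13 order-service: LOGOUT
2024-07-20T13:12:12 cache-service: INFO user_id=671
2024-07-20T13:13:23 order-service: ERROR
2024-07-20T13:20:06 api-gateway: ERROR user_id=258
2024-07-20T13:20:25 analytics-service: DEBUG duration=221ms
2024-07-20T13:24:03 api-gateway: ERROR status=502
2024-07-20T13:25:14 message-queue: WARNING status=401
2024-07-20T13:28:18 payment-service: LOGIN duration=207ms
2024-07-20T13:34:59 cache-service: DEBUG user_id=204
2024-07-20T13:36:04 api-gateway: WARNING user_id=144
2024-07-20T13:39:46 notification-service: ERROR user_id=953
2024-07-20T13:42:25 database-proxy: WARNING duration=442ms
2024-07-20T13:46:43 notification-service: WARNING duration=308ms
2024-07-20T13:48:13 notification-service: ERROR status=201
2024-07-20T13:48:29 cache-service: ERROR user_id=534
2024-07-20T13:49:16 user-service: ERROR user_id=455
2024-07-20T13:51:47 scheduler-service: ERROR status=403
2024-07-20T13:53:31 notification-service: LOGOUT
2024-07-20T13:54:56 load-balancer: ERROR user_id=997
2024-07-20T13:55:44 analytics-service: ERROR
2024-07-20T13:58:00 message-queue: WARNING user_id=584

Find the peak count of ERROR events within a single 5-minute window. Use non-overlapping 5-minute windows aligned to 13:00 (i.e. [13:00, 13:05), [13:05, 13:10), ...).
3

To find the burst window:

1. Divide the log period into non-overlapping 5-minute windows starting at 13:00
2. Count ERROR events in each window
3. Find the window with maximum count
4. Maximum events in a window: 3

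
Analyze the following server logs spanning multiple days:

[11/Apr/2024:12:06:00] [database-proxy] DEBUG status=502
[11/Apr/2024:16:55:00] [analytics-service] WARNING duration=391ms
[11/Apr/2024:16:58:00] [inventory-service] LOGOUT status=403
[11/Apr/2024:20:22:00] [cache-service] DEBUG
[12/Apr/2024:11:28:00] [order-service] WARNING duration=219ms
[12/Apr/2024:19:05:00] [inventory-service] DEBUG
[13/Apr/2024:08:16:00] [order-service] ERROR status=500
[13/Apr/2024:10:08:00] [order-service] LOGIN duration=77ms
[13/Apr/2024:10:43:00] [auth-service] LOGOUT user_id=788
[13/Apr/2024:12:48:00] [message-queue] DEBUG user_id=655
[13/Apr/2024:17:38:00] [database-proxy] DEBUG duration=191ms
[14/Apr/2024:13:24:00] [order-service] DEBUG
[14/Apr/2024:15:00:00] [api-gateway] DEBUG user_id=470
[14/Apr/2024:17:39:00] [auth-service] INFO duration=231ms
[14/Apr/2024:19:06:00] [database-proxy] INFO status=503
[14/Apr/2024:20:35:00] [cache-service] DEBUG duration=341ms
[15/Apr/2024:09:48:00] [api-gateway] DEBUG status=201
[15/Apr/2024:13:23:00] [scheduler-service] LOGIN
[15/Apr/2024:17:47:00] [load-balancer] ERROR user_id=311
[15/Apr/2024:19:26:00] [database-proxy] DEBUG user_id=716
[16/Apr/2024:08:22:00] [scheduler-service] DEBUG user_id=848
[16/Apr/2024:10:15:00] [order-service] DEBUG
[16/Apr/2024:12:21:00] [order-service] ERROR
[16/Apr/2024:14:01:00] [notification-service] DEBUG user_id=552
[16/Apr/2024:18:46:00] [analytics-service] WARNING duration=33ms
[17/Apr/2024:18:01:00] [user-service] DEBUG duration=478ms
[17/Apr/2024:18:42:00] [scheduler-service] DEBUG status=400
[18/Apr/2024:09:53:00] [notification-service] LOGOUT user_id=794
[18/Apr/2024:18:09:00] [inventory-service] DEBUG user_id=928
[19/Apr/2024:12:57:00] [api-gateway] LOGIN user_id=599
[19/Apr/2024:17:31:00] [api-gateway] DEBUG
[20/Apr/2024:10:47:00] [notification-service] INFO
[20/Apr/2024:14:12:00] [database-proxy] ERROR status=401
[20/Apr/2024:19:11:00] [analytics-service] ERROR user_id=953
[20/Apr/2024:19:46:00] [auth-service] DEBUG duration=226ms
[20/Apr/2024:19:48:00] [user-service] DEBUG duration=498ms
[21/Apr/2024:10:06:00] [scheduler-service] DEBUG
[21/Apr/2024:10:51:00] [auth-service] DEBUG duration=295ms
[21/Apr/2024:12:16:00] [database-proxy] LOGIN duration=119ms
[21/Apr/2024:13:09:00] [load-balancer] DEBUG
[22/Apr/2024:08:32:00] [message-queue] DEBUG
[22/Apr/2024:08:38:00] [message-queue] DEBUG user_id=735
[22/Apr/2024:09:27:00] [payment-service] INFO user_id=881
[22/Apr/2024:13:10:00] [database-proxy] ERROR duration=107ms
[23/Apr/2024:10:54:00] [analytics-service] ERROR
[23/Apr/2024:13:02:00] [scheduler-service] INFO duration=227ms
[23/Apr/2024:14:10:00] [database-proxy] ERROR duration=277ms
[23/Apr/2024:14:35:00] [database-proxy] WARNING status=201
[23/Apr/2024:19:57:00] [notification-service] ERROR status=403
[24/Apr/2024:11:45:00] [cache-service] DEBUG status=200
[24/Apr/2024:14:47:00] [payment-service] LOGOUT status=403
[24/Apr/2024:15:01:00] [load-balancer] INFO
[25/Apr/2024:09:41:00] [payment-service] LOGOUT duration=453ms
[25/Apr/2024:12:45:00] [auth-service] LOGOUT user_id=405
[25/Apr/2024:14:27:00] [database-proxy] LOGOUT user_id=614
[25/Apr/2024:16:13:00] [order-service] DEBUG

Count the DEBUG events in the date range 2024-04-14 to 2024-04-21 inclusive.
17

To filter by date range:

1. Date range: 2024-04-14 through 2024-04-21, both dates inclusive
2. Filter for DEBUG events whose date falls in this range
3. Count matching events: 17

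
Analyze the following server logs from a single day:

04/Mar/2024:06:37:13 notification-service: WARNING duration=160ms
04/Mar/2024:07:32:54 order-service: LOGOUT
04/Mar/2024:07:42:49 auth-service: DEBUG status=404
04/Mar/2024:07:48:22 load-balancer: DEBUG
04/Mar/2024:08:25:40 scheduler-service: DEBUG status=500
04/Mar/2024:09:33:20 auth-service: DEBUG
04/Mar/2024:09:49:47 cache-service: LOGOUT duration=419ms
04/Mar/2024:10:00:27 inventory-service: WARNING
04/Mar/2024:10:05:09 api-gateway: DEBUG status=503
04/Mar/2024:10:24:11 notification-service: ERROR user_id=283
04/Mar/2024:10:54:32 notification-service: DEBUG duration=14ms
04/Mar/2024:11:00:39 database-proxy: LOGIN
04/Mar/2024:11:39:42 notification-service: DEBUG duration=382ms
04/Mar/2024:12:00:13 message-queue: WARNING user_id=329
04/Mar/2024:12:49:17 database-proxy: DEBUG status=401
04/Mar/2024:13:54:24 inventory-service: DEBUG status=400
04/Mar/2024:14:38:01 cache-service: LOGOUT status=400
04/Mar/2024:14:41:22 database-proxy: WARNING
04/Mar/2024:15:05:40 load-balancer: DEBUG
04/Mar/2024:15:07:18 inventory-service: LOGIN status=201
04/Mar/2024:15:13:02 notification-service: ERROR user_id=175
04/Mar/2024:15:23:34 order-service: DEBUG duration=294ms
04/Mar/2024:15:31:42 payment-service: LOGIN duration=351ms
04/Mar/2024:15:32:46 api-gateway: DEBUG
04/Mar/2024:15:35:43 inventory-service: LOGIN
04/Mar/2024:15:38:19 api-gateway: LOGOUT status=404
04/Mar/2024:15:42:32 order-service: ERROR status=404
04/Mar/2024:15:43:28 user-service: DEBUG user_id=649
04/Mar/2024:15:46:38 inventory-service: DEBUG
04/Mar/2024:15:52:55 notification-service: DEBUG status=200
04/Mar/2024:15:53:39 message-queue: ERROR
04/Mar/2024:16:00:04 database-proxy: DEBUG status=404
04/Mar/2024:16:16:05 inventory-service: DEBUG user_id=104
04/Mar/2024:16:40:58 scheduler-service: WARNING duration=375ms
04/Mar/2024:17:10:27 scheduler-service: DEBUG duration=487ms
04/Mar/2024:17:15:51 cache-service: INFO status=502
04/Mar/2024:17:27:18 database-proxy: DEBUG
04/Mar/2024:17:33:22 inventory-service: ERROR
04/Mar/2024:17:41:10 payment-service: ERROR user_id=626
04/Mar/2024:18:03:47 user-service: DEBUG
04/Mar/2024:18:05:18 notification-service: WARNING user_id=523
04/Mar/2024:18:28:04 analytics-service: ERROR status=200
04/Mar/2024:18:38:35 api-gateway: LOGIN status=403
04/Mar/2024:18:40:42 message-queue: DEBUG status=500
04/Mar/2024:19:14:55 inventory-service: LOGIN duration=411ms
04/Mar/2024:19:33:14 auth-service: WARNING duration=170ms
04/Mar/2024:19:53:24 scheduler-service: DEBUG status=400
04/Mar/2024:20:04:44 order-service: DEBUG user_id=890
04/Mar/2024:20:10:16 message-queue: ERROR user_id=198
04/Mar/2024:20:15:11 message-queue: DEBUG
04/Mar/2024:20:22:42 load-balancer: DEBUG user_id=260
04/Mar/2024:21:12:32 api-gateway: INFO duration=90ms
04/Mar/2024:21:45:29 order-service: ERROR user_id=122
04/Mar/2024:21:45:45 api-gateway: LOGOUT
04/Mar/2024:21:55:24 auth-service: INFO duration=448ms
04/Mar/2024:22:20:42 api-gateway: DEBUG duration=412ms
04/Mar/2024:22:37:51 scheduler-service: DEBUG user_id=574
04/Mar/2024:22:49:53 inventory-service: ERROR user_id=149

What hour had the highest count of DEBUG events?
15

To find the peak hour:

1. Group all DEBUG events by hour
2. Count events in each hour
3. Find hour with maximum count
4. Peak hour: 15 (with 6 events)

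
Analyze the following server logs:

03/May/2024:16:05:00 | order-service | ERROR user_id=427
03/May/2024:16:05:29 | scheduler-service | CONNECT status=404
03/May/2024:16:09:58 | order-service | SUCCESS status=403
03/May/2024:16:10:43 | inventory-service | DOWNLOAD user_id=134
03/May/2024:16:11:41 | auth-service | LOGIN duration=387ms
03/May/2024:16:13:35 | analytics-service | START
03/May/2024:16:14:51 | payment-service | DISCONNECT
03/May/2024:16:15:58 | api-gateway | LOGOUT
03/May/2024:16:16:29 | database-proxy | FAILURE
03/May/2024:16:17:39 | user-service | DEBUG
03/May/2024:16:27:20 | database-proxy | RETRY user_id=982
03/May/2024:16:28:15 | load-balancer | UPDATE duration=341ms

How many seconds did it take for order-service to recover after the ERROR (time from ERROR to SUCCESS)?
298

To calculate recovery time:

1. Find ERROR event for order-service: 03/May/2024:16:05:00
2. Find next SUCCESS event for order-service: 03/May/2024:16:09:58
3. Recovery time: 03/May/2024:16:09:58 - 03/May/2024:16:05:00 = 298 seconds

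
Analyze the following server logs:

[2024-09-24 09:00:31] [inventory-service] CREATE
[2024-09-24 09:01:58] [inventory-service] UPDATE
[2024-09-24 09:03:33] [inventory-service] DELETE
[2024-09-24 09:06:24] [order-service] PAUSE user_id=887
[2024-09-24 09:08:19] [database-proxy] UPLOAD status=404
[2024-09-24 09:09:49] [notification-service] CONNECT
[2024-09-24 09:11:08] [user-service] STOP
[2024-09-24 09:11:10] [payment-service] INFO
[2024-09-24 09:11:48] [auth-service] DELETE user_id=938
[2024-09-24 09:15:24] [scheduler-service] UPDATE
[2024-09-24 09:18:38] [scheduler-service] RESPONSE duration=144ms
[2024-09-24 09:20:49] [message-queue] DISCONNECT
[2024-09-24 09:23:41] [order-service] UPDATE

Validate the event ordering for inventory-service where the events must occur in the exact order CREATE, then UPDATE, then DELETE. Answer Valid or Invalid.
Valid

To validate ordering:

1. Required order: CREATE → UPDATE → DELETE
2. Rule: the events must occur in the exact order CREATE, then UPDATE, then DELETE
3. Check actual order of events for inventory-service
4. Result: Valid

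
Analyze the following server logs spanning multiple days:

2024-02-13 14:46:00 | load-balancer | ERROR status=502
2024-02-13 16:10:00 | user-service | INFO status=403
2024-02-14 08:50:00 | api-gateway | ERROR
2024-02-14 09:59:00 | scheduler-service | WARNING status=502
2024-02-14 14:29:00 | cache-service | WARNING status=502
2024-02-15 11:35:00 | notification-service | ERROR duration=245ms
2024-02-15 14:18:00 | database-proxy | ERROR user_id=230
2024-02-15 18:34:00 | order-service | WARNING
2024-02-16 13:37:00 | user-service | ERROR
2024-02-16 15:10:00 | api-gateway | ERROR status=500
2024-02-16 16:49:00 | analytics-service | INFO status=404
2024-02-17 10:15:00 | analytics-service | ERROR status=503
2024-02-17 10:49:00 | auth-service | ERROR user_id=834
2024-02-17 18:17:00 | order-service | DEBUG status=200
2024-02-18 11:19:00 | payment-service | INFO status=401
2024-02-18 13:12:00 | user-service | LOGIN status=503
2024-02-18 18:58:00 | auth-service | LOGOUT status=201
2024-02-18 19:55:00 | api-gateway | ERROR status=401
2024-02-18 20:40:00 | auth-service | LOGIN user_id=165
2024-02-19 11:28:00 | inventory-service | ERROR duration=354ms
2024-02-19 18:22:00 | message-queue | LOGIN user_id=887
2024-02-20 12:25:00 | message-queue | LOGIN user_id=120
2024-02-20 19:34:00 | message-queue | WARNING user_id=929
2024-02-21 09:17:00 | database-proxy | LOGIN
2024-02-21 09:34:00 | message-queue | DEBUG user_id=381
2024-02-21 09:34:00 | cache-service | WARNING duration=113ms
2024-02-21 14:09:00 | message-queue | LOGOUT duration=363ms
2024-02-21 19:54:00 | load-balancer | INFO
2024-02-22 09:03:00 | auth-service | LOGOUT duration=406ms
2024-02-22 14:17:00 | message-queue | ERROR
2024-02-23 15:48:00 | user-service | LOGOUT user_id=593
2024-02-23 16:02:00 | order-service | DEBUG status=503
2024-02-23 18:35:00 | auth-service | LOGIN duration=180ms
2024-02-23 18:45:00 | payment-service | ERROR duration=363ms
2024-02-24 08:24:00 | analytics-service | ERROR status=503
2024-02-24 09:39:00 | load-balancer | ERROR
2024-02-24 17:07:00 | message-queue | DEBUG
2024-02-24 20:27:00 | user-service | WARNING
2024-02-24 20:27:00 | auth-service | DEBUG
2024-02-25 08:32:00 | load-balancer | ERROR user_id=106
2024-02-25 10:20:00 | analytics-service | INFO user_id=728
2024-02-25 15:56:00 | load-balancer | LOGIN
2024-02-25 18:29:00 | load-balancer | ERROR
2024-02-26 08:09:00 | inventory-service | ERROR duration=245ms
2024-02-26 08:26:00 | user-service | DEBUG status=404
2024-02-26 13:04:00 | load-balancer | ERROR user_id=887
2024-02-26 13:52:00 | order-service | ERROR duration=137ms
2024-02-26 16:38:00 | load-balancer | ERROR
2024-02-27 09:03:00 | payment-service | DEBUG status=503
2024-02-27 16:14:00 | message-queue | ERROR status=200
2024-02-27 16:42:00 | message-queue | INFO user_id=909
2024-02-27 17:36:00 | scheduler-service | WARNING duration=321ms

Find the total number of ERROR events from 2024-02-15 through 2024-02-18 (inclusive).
7

To filter by date range:

1. Date range: 2024-02-15 through 2024-02-18, both dates inclusive
2. Filter for ERROR events whose date falls in this range
3. Count matching events: 7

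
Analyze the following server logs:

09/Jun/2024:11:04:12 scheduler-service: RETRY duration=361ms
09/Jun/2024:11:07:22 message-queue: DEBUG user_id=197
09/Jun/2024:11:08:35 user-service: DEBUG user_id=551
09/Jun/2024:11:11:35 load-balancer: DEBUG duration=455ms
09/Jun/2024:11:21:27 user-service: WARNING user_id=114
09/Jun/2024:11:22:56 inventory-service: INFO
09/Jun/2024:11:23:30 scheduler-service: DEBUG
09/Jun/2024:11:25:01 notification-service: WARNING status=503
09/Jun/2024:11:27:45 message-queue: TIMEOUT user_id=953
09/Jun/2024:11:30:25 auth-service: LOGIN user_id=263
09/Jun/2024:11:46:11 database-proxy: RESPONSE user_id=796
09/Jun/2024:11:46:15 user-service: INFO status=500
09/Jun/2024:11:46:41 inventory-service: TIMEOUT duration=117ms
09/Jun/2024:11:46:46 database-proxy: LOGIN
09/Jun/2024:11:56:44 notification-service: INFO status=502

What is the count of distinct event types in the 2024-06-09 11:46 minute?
4

To count unique event types:

1. Filter events in the minute starting at 2024-06-09 11:46
2. Extract event types from matching entries
3. Count unique types: 4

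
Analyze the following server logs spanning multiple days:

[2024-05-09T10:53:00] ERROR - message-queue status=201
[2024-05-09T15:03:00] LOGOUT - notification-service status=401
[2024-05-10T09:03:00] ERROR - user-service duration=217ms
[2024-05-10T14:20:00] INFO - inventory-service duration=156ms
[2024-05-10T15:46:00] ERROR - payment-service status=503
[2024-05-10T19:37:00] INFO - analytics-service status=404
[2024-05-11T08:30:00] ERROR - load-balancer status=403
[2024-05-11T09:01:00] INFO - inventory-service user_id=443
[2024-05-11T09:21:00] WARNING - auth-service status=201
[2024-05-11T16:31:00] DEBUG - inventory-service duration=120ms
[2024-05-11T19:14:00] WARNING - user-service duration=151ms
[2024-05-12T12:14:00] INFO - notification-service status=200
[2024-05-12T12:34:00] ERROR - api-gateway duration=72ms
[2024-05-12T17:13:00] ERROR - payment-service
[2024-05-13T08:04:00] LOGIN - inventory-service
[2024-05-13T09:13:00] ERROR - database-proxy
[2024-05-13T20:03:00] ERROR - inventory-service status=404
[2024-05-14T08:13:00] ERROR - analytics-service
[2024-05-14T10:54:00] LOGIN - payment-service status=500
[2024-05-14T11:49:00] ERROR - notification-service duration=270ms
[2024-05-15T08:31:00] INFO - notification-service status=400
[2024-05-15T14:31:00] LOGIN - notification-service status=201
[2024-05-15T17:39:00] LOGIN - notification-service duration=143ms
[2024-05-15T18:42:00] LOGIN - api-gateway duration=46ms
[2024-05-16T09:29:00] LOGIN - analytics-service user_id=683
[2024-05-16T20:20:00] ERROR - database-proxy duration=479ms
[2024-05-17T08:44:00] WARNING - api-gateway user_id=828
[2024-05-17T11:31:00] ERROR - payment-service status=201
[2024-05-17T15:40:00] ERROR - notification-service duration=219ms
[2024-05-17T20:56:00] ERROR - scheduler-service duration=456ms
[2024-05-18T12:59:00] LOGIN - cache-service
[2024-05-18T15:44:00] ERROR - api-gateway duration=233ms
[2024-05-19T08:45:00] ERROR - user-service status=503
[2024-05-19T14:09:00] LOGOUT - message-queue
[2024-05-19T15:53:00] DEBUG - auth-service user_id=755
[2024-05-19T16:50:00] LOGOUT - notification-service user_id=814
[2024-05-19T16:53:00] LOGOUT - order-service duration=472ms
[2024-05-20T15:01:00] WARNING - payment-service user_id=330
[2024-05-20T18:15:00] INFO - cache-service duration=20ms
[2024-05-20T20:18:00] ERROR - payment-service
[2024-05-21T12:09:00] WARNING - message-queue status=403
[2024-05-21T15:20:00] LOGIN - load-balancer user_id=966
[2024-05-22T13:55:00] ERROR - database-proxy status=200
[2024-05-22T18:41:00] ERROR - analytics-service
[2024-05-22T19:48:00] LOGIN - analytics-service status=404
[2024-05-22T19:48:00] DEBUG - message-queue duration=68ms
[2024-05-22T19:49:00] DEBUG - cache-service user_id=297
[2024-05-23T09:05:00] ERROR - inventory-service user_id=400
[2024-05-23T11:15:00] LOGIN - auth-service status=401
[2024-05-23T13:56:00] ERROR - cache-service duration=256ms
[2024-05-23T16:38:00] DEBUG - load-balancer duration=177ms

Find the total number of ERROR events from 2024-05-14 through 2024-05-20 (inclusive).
9

To filter by date range:

1. Date range: 2024-05-14 through 2024-05-20, both dates inclusive
2. Filter for ERROR events whose date falls in this range
3. Count matching events: 9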